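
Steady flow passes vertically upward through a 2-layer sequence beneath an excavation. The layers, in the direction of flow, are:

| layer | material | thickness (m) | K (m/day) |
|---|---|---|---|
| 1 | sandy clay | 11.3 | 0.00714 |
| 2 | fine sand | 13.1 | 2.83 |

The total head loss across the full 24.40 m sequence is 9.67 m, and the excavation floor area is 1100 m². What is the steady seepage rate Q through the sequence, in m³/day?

Flow is perpendicular to layering, so the layers act in series and the equivalent K is the thickness-weighted harmonic mean.
Total thickness L = 11.3 + 13.1 = 24.40 m.
Σ(b_i/K_i) = 11.3/0.00714 + 13.1/2.83 = 1587 d.
K_eq = L / Σ(b_i/K_i) = 24.40 / 1587 = 0.01537 m/day.
Q = K_eq · A · (Δh/L) = 0.01537 × 1100 × (9.67/24.40) = 6.701 m³/day.

6.70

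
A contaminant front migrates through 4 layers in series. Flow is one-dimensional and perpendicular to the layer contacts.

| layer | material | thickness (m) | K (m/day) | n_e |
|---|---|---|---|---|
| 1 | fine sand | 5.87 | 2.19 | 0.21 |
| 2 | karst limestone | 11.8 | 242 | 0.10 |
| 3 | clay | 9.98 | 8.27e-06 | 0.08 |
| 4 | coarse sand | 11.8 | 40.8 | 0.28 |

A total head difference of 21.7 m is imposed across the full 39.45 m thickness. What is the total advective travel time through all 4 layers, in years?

With flow normal to the layers, continuity requires the same specific discharge q through every layer.
Σ(b_i/K_i) = 5.87/2.19 + 11.8/242 + 9.98/8.27e-06 + 11.8/40.8 = 1.207e+06 d.
q = Δh / Σ(b_i/K_i) = 21.7 / 1.207e+06 = 1.798e-05 m/day.
In each layer the seepage velocity is v_i = q/n_i, so the layer transit time is t_i = b_i·n_i / q:
  layer 1 (fine sand): t_1 = 5.87 × 0.21 / 1.798e-05 = 68553 d
  layer 2 (karst limestone): t_2 = 11.8 × 0.10 / 1.798e-05 = 65622 d
  layer 3 (clay): t_3 = 9.98 × 0.08 / 1.798e-05 = 44400 d
  layer 4 (coarse sand): t_4 = 11.8 × 0.28 / 1.798e-05 = 1.837e+05 d
Total t = Σ t_i = 3.623e+05 days = 992.0 years.

992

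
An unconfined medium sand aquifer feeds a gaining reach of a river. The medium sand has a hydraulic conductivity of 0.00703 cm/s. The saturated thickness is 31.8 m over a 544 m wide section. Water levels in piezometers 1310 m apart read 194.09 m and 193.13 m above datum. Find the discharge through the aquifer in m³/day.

77.0

Convert K: 0.00703 cm/s × 864 = 6.074 m/day.
Cross-sectional area A = 544 × 31.8 = 17299 m².
Hydraulic gradient i = (194.09 − 193.13) / 1310 = 0.96 / 1310 = 0.0007328.
Darcy's law: Q = K · A · i = 6.074 × 17299 × 0.0007328 = 77.00 m³/day.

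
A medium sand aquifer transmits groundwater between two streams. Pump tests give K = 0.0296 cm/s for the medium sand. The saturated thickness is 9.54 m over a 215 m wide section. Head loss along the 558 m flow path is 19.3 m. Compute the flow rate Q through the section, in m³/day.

Convert K: 0.0296 cm/s × 864 = 25.57 m/day.
Cross-sectional area A = 215 × 9.54 = 2051 m².
Hydraulic gradient i = Δh / L = 19.3 / 558 = 0.03459.
Darcy's law: Q = K · A · i = 25.57 × 2051 × 0.03459 = 1814 m³/day.

1810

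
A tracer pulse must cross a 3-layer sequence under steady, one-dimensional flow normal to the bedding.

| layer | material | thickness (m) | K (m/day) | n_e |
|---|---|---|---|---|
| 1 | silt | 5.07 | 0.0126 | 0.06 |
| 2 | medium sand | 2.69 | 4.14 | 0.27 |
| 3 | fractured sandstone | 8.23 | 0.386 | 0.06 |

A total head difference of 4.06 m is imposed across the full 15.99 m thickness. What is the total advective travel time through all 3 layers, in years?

0.436

With flow normal to the layers, continuity requires the same specific discharge q through every layer.
Σ(b_i/K_i) = 5.07/0.0126 + 2.69/4.14 + 8.23/0.386 = 424.4 d.
q = Δh / Σ(b_i/K_i) = 4.06 / 424.4 = 0.009568 m/day.
In each layer the seepage velocity is v_i = q/n_i, so the layer transit time is t_i = b_i·n_i / q:
  layer 1 (silt): t_1 = 5.07 × 0.06 / 0.009568 = 31.80 d
  layer 2 (medium sand): t_2 = 2.69 × 0.27 / 0.009568 = 75.91 d
  layer 3 (fractured sandstone): t_3 = 8.23 × 0.06 / 0.009568 = 51.61 d
Total t = Σ t_i = 159.3 days = 0.4362 years.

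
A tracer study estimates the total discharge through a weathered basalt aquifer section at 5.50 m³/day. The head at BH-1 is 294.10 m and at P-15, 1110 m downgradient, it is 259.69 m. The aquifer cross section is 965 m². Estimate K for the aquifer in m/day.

0.184

Hydraulic gradient i = (294.10 − 259.69) / 1110 = 34.41 / 1110 = 0.03100.
From Q = K·A·i, K = Q / (A·i) = 5.50 / (965.0 × 0.03100) = 0.1839 m/day.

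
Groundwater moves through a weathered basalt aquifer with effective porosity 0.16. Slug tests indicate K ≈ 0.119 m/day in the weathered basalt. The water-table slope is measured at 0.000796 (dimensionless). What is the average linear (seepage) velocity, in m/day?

0.000592

Hydraulic gradient i = 0.000796.
Darcy flux q = K · i = 0.1190 × 0.0007960 = 9.472e-05 m/day.
Seepage velocity v = q / n_e = 9.472e-05 / 0.16 = 0.0005920 m/day.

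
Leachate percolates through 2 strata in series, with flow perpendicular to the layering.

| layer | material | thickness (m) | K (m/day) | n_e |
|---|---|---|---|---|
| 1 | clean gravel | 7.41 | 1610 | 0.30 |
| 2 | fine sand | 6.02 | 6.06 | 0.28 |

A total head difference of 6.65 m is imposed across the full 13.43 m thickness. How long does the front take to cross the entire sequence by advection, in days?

With flow normal to the layers, continuity requires the same specific discharge q through every layer.
Σ(b_i/K_i) = 7.41/1610 + 6.02/6.06 = 0.9980 d.
q = Δh / Σ(b_i/K_i) = 6.65 / 0.9980 = 6.663 m/day.
In each layer the seepage velocity is v_i = q/n_i, so the layer transit time is t_i = b_i·n_i / q:
  layer 1 (clean gravel): t_1 = 7.41 × 0.30 / 6.663 = 0.3336 d
  layer 2 (fine sand): t_2 = 6.02 × 0.28 / 6.663 = 0.2530 d
Total t = Σ t_i = 0.5866 days.

0.587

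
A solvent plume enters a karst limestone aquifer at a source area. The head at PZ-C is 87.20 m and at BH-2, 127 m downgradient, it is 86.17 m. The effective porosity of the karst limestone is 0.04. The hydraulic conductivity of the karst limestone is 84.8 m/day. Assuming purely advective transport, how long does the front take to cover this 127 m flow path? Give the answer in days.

Hydraulic gradient i = (87.20 − 86.17) / 127 = 1.03 / 127 = 0.008110.
Darcy flux q = K · i = 84.80 × 0.008110 = 0.6877 m/day.
Seepage velocity v = q / n_e = 0.6877 / 0.04 = 17.19 m/day.
Travel time t = L / v = 127 / 17.19 = 7.386 days.

7.39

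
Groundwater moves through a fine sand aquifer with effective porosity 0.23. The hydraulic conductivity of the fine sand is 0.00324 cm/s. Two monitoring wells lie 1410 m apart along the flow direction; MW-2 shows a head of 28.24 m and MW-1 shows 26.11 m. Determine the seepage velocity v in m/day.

0.0184

Convert K: 0.00324 cm/s × 864 = 2.799 m/day.
Hydraulic gradient i = (28.24 − 26.11) / 1410 = 2.13 / 1410 = 0.001511.
Darcy flux q = K · i = 2.799 × 0.001511 = 0.004229 m/day.
Seepage velocity v = q / n_e = 0.004229 / 0.23 = 0.01839 m/day.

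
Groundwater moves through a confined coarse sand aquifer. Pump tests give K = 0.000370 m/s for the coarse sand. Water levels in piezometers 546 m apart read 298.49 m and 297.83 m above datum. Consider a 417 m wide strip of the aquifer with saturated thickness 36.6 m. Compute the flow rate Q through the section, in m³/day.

Convert K: 0.000370 m/s × 86400 = 31.97 m/day.
Cross-sectional area A = 417 × 36.6 = 15262 m².
Hydraulic gradient i = (298.49 − 297.83) / 546 = 0.66 / 546 = 0.001209.
Darcy's law: Q = K · A · i = 31.97 × 15262 × 0.001209 = 589.8 m³/day.

590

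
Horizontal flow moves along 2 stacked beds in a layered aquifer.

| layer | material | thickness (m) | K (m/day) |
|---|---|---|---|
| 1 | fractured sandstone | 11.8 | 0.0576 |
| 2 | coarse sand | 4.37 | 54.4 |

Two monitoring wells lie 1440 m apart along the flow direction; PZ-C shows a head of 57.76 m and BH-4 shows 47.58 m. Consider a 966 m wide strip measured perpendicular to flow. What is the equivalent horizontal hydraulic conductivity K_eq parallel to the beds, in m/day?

Flow is parallel to layering, so each bed carries its own Darcy discharge and the transmissivities add.
Σ(K_i·b_i) = 0.0576×11.8 + 54.4×4.37 = 238.4 m²/day.
Total thickness b = 16.17 m, so K_eq = Σ(K_i·b_i)/b = 14.74 m/day.

14.7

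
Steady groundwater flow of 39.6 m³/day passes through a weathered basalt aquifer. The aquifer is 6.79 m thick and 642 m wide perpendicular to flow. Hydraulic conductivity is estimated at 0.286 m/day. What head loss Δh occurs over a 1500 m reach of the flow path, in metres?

Cross-sectional area A = 642 × 6.79 = 4359 m².
From Q = K·A·i, i = Q / (K·A) = 39.6 / (0.2860 × 4359) = 0.03176.
Head loss Δh = i · L = 0.03176 × 1500 = 47.64 m.

47.6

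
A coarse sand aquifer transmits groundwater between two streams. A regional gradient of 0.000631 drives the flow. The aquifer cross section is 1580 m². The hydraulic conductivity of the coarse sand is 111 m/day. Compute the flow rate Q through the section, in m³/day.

111

Hydraulic gradient i = 0.000631.
Darcy's law: Q = K · A · i = 111.0 × 1580 × 0.0006310 = 110.7 m³/day.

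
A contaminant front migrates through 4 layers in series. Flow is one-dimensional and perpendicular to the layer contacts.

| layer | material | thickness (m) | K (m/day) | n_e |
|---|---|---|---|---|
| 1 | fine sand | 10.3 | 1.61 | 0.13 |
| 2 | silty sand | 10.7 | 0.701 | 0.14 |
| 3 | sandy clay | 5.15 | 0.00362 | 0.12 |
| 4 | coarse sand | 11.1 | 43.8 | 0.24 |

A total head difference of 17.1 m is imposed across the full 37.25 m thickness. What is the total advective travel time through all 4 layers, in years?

With flow normal to the layers, continuity requires the same specific discharge q through every layer.
Σ(b_i/K_i) = 10.3/1.61 + 10.7/0.701 + 5.15/0.00362 + 11.1/43.8 = 1445 d.
q = Δh / Σ(b_i/K_i) = 17.1 / 1445 = 0.01184 m/day.
In each layer the seepage velocity is v_i = q/n_i, so the layer transit time is t_i = b_i·n_i / q:
  layer 1 (fine sand): t_1 = 10.3 × 0.13 / 0.01184 = 113.1 d
  layer 2 (silty sand): t_2 = 10.7 × 0.14 / 0.01184 = 126.5 d
  layer 3 (sandy clay): t_3 = 5.15 × 0.12 / 0.01184 = 52.21 d
  layer 4 (coarse sand): t_4 = 11.1 × 0.24 / 0.01184 = 225.0 d
Total t = Σ t_i = 516.9 days = 1.415 years.

1.42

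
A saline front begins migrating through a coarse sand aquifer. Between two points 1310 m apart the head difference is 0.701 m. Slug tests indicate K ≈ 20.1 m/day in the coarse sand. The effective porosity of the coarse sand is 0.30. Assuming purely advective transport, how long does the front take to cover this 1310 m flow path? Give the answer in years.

100

Hydraulic gradient i = Δh / L = 0.701 / 1310 = 0.0005351.
Darcy flux q = K · i = 20.10 × 0.0005351 = 0.01076 m/day.
Seepage velocity v = q / n_e = 0.01076 / 0.30 = 0.03585 m/day.
Travel time t = L / v = 1310 / 0.03585 = 36538 days = 100.0 years.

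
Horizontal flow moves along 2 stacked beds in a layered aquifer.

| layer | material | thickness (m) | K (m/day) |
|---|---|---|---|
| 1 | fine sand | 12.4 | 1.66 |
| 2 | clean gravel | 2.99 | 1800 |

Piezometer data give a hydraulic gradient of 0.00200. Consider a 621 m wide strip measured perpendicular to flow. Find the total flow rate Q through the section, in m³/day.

6710

Flow is parallel to layering, so each bed carries its own Darcy discharge and the transmissivities add.
Σ(K_i·b_i) = 1.66×12.4 + 1800×2.99 = 5403 m²/day.
Hydraulic gradient i = 0.00200.
Q = Σ(K_i·b_i) · W · i = 5403 × 621 × 0.002000 = 6710 m³/day.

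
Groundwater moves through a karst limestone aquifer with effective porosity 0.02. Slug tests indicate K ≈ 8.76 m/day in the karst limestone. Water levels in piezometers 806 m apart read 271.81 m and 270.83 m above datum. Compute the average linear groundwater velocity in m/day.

0.533

Hydraulic gradient i = (271.81 − 270.83) / 806 = 0.98 / 806 = 0.001216.
Darcy flux q = K · i = 8.760 × 0.001216 = 0.01065 m/day.
Seepage velocity v = q / n_e = 0.01065 / 0.02 = 0.5326 m/day.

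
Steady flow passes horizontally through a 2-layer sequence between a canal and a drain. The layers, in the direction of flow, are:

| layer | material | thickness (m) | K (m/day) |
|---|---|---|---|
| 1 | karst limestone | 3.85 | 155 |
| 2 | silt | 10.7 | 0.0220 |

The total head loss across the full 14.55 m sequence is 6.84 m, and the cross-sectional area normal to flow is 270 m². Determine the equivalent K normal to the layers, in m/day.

0.0299

Flow is perpendicular to layering, so the layers act in series and the equivalent K is the thickness-weighted harmonic mean.
Total thickness L = 3.85 + 10.7 = 14.55 m.
Σ(b_i/K_i) = 3.85/155 + 10.7/0.0220 = 486.4 d.
K_eq = L / Σ(b_i/K_i) = 14.55 / 486.4 = 0.02991 m/day.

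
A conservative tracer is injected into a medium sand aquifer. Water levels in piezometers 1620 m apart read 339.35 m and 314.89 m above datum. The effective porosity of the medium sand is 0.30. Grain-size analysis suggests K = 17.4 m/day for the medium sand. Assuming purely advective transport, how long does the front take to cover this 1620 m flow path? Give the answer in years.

Hydraulic gradient i = (339.35 − 314.89) / 1620 = 24.46 / 1620 = 0.01510.
Darcy flux q = K · i = 17.40 × 0.01510 = 0.2627 m/day.
Seepage velocity v = q / n_e = 0.2627 / 0.30 = 0.8757 m/day.
Travel time t = L / v = 1620 / 0.8757 = 1850 days = 5.065 years.

5.06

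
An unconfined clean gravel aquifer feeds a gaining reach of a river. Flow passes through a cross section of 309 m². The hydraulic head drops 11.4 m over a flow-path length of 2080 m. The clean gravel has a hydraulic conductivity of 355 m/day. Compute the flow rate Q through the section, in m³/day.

Hydraulic gradient i = Δh / L = 11.4 / 2080 = 0.005481.
Darcy's law: Q = K · A · i = 355.0 × 309.0 × 0.005481 = 601.2 m³/day.

601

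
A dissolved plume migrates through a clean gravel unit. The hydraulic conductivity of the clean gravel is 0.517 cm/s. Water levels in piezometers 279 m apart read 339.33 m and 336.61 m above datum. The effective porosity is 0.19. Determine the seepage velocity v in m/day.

22.9

Convert K: 0.517 cm/s × 864 = 446.7 m/day.
Hydraulic gradient i = (339.33 − 336.61) / 279 = 2.72 / 279 = 0.009749.
Darcy flux q = K · i = 446.7 × 0.009749 = 4.355 m/day.
Seepage velocity v = q / n_e = 4.355 / 0.19 = 22.92 m/day.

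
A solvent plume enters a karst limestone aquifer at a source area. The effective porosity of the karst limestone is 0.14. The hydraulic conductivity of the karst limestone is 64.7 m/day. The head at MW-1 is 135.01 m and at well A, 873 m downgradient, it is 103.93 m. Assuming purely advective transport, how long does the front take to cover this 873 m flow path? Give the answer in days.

53.1

Hydraulic gradient i = (135.01 − 103.93) / 873 = 31.08 / 873 = 0.03560.
Darcy flux q = K · i = 64.70 × 0.03560 = 2.303 m/day.
Seepage velocity v = q / n_e = 2.303 / 0.14 = 16.45 m/day.
Travel time t = L / v = 873 / 16.45 = 53.06 days.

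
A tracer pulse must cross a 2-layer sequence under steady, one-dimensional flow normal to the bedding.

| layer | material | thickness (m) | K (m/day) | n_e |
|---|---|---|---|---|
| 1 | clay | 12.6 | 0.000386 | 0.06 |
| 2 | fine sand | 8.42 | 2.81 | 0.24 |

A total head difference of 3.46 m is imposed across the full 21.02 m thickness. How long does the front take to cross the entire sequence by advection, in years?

71.7

With flow normal to the layers, continuity requires the same specific discharge q through every layer.
Σ(b_i/K_i) = 12.6/0.000386 + 8.42/2.81 = 32645 d.
q = Δh / Σ(b_i/K_i) = 3.46 / 32645 = 0.0001060 m/day.
In each layer the seepage velocity is v_i = q/n_i, so the layer transit time is t_i = b_i·n_i / q:
  layer 1 (clay): t_1 = 12.6 × 0.06 / 0.0001060 = 7133 d
  layer 2 (fine sand): t_2 = 8.42 × 0.24 / 0.0001060 = 19066 d
Total t = Σ t_i = 26199 days = 71.73 years.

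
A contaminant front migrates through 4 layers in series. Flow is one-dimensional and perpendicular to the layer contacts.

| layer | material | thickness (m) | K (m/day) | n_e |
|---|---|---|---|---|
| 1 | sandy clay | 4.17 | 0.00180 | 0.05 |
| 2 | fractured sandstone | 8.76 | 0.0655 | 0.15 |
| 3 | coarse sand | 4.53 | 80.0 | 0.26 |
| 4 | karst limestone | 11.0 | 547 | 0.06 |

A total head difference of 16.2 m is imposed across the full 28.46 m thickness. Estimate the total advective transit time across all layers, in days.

508

With flow normal to the layers, continuity requires the same specific discharge q through every layer.
Σ(b_i/K_i) = 4.17/0.00180 + 8.76/0.0655 + 4.53/80.0 + 11.0/547 = 2450 d.
q = Δh / Σ(b_i/K_i) = 16.2 / 2450 = 0.006611 m/day.
In each layer the seepage velocity is v_i = q/n_i, so the layer transit time is t_i = b_i·n_i / q:
  layer 1 (sandy clay): t_1 = 4.17 × 0.05 / 0.006611 = 31.54 d
  layer 2 (fractured sandstone): t_2 = 8.76 × 0.15 / 0.006611 = 198.8 d
  layer 3 (coarse sand): t_3 = 4.53 × 0.26 / 0.006611 = 178.2 d
  layer 4 (karst limestone): t_4 = 11.0 × 0.06 / 0.006611 = 99.83 d
Total t = Σ t_i = 508.3 days.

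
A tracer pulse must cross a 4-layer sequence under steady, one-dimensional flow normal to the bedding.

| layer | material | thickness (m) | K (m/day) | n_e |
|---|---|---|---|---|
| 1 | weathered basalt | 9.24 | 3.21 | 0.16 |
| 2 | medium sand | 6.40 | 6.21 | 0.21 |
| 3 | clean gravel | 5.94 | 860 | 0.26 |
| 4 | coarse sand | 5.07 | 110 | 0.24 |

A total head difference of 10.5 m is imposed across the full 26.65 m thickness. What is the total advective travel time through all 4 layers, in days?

2.11

With flow normal to the layers, continuity requires the same specific discharge q through every layer.
Σ(b_i/K_i) = 9.24/3.21 + 6.40/6.21 + 5.94/860 + 5.07/110 = 3.962 d.
q = Δh / Σ(b_i/K_i) = 10.5 / 3.962 = 2.650 m/day.
In each layer the seepage velocity is v_i = q/n_i, so the layer transit time is t_i = b_i·n_i / q:
  layer 1 (weathered basalt): t_1 = 9.24 × 0.16 / 2.650 = 0.5579 d
  layer 2 (medium sand): t_2 = 6.40 × 0.21 / 2.650 = 0.5071 d
  layer 3 (clean gravel): t_3 = 5.94 × 0.26 / 2.650 = 0.5828 d
  layer 4 (coarse sand): t_4 = 5.07 × 0.24 / 2.650 = 0.4592 d
Total t = Σ t_i = 2.107 days.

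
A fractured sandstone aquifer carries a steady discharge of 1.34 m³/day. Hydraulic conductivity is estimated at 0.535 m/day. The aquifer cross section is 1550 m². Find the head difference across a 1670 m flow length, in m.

From Q = K·A·i, i = Q / (K·A) = 1.34 / (0.5350 × 1550) = 0.001616.
Head loss Δh = i · L = 0.001616 × 1670 = 2.699 m.

2.70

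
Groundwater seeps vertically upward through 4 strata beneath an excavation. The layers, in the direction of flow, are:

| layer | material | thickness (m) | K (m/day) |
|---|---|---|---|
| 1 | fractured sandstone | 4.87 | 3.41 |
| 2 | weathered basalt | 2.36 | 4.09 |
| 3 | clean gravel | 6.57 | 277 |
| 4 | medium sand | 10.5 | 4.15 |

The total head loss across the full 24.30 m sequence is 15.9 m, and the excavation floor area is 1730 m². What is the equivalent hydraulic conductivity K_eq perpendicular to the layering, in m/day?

Flow is perpendicular to layering, so the layers act in series and the equivalent K is the thickness-weighted harmonic mean.
Total thickness L = 4.87 + 2.36 + 6.57 + 10.5 = 24.30 m.
Σ(b_i/K_i) = 4.87/3.41 + 2.36/4.09 + 6.57/277 + 10.5/4.15 = 4.559 d.
K_eq = L / Σ(b_i/K_i) = 24.30 / 4.559 = 5.330 m/day.

5.33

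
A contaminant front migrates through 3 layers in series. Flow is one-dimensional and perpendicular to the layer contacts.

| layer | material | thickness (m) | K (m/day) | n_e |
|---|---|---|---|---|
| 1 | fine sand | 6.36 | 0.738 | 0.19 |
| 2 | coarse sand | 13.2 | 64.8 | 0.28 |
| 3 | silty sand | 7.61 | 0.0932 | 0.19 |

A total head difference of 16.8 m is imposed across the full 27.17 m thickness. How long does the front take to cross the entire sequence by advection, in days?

With flow normal to the layers, continuity requires the same specific discharge q through every layer.
Σ(b_i/K_i) = 6.36/0.738 + 13.2/64.8 + 7.61/0.0932 = 90.47 d.
q = Δh / Σ(b_i/K_i) = 16.8 / 90.47 = 0.1857 m/day.
In each layer the seepage velocity is v_i = q/n_i, so the layer transit time is t_i = b_i·n_i / q:
  layer 1 (fine sand): t_1 = 6.36 × 0.19 / 0.1857 = 6.508 d
  layer 2 (coarse sand): t_2 = 13.2 × 0.28 / 0.1857 = 19.90 d
  layer 3 (silty sand): t_3 = 7.61 × 0.19 / 0.1857 = 7.787 d
Total t = Σ t_i = 34.20 days.

34.2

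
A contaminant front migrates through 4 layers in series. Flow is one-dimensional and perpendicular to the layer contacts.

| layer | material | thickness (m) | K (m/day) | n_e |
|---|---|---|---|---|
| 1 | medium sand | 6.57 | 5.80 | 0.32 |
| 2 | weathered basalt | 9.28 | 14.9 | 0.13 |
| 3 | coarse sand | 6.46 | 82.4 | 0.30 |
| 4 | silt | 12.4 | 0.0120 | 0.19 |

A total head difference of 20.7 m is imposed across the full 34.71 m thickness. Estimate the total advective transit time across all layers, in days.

380

With flow normal to the layers, continuity requires the same specific discharge q through every layer.
Σ(b_i/K_i) = 6.57/5.80 + 9.28/14.9 + 6.46/82.4 + 12.4/0.0120 = 1035 d.
q = Δh / Σ(b_i/K_i) = 20.7 / 1035 = 0.02000 m/day.
In each layer the seepage velocity is v_i = q/n_i, so the layer transit time is t_i = b_i·n_i / q:
  layer 1 (medium sand): t_1 = 6.57 × 0.32 / 0.02000 = 105.1 d
  layer 2 (weathered basalt): t_2 = 9.28 × 0.13 / 0.02000 = 60.33 d
  layer 3 (coarse sand): t_3 = 6.46 × 0.30 / 0.02000 = 96.92 d
  layer 4 (silt): t_4 = 12.4 × 0.19 / 0.02000 = 117.8 d
Total t = Σ t_i = 380.2 days.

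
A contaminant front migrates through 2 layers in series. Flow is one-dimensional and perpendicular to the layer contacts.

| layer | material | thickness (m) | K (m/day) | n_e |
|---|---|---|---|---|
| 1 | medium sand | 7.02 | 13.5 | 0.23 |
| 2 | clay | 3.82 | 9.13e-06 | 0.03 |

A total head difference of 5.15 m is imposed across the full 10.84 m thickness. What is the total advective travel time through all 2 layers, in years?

385

With flow normal to the layers, continuity requires the same specific discharge q through every layer.
Σ(b_i/K_i) = 7.02/13.5 + 3.82/9.13e-06 = 4.184e+05 d.
q = Δh / Σ(b_i/K_i) = 5.15 / 4.184e+05 = 1.231e-05 m/day.
In each layer the seepage velocity is v_i = q/n_i, so the layer transit time is t_i = b_i·n_i / q:
  layer 1 (medium sand): t_1 = 7.02 × 0.23 / 1.231e-05 = 1.312e+05 d
  layer 2 (clay): t_2 = 3.82 × 0.03 / 1.231e-05 = 9310 d
Total t = Σ t_i = 1.405e+05 days = 384.6 years.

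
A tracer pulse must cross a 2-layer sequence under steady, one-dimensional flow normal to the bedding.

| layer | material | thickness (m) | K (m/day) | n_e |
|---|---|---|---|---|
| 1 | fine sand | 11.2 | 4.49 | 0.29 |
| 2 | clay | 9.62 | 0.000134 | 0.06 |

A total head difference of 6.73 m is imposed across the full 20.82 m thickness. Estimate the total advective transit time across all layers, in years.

112

With flow normal to the layers, continuity requires the same specific discharge q through every layer.
Σ(b_i/K_i) = 11.2/4.49 + 9.62/0.000134 = 71794 d.
q = Δh / Σ(b_i/K_i) = 6.73 / 71794 = 9.374e-05 m/day.
In each layer the seepage velocity is v_i = q/n_i, so the layer transit time is t_i = b_i·n_i / q:
  layer 1 (fine sand): t_1 = 11.2 × 0.29 / 9.374e-05 = 34649 d
  layer 2 (clay): t_2 = 9.62 × 0.06 / 9.374e-05 = 6157 d
Total t = Σ t_i = 40806 days = 111.7 years.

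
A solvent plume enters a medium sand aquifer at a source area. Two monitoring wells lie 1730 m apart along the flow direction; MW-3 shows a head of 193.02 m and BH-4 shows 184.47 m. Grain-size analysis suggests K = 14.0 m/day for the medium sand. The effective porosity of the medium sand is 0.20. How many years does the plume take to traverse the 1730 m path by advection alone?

Hydraulic gradient i = (193.02 − 184.47) / 1730 = 8.55 / 1730 = 0.004942.
Darcy flux q = K · i = 14.00 × 0.004942 = 0.06919 m/day.
Seepage velocity v = q / n_e = 0.06919 / 0.20 = 0.3460 m/day.
Travel time t = L / v = 1730 / 0.3460 = 5001 days = 13.69 years.

13.7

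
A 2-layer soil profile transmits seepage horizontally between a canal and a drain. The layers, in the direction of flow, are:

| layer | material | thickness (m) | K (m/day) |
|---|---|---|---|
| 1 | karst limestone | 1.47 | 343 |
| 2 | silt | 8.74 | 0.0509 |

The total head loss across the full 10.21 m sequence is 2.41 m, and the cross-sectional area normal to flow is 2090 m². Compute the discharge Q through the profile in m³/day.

29.3

Flow is perpendicular to layering, so the layers act in series and the equivalent K is the thickness-weighted harmonic mean.
Total thickness L = 1.47 + 8.74 = 10.21 m.
Σ(b_i/K_i) = 1.47/343 + 8.74/0.0509 = 171.7 d.
K_eq = L / Σ(b_i/K_i) = 10.21 / 171.7 = 0.05946 m/day.
Q = K_eq · A · (Δh/L) = 0.05946 × 2090 × (2.41/10.21) = 29.33 m³/day.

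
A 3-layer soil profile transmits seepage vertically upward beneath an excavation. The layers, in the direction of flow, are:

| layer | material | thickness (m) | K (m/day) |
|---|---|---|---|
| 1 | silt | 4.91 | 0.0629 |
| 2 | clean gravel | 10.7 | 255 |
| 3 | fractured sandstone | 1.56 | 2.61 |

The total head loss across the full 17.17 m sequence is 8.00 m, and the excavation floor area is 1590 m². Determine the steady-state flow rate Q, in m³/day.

162

Flow is perpendicular to layering, so the layers act in series and the equivalent K is the thickness-weighted harmonic mean.
Total thickness L = 4.91 + 10.7 + 1.56 = 17.17 m.
Σ(b_i/K_i) = 4.91/0.0629 + 10.7/255 + 1.56/2.61 = 78.70 d.
K_eq = L / Σ(b_i/K_i) = 17.17 / 78.70 = 0.2182 m/day.
Q = K_eq · A · (Δh/L) = 0.2182 × 1590 × (8.00/17.17) = 161.6 m³/day.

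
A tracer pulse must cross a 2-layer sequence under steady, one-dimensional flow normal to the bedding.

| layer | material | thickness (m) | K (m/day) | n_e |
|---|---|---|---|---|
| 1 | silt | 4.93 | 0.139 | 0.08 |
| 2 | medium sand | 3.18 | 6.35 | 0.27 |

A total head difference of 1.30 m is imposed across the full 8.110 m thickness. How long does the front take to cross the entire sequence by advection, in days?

34.7

With flow normal to the layers, continuity requires the same specific discharge q through every layer.
Σ(b_i/K_i) = 4.93/0.139 + 3.18/6.35 = 35.97 d.
q = Δh / Σ(b_i/K_i) = 1.30 / 35.97 = 0.03614 m/day.
In each layer the seepage velocity is v_i = q/n_i, so the layer transit time is t_i = b_i·n_i / q:
  layer 1 (silt): t_1 = 4.93 × 0.08 / 0.03614 = 10.91 d
  layer 2 (medium sand): t_2 = 3.18 × 0.27 / 0.03614 = 23.76 d
Total t = Σ t_i = 34.67 days.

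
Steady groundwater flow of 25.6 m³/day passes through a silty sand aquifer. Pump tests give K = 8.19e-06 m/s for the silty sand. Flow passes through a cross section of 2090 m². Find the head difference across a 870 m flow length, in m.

15.1

Convert K: 8.19e-06 m/s × 86400 = 0.7076 m/day.
From Q = K·A·i, i = Q / (K·A) = 25.6 / (0.7076 × 2090) = 0.01731.
Head loss Δh = i · L = 0.01731 × 870 = 15.06 m.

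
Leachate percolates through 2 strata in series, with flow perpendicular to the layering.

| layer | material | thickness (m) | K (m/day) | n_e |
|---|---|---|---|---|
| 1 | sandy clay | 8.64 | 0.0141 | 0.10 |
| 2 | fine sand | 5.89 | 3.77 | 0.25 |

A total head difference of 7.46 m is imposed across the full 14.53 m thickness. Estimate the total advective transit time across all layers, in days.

192

With flow normal to the layers, continuity requires the same specific discharge q through every layer.
Σ(b_i/K_i) = 8.64/0.0141 + 5.89/3.77 = 614.3 d.
q = Δh / Σ(b_i/K_i) = 7.46 / 614.3 = 0.01214 m/day.
In each layer the seepage velocity is v_i = q/n_i, so the layer transit time is t_i = b_i·n_i / q:
  layer 1 (sandy clay): t_1 = 8.64 × 0.10 / 0.01214 = 71.15 d
  layer 2 (fine sand): t_2 = 5.89 × 0.25 / 0.01214 = 121.3 d
Total t = Σ t_i = 192.4 days.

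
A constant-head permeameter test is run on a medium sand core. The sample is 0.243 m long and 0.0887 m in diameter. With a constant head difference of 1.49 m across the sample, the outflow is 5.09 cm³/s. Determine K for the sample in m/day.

11.6

Cross-sectional area A = π·(d/2)² = π × (0.0887/2)² = 0.006179 m².
Convert discharge: 5.09 cm³/s = 5.090e-06 m³/s.
Darcy's law rearranged: K = Q·L / (A·Δh) = 5.090e-06 × 0.243 / (0.006179 × 1.49) = 0.0001343 m/s = 11.61 m/day.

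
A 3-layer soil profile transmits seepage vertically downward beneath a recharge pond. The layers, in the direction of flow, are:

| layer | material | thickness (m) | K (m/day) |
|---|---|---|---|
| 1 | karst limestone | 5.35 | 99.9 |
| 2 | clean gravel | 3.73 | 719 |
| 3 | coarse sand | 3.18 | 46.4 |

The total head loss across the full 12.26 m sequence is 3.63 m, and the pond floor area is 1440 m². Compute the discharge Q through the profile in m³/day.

Flow is perpendicular to layering, so the layers act in series and the equivalent K is the thickness-weighted harmonic mean.
Total thickness L = 5.35 + 3.73 + 3.18 = 12.26 m.
Σ(b_i/K_i) = 5.35/99.9 + 3.73/719 + 3.18/46.4 = 0.1273 d.
K_eq = L / Σ(b_i/K_i) = 12.26 / 0.1273 = 96.33 m/day.
Q = K_eq · A · (Δh/L) = 96.33 × 1440 × (3.63/12.26) = 41070 m³/day.

41100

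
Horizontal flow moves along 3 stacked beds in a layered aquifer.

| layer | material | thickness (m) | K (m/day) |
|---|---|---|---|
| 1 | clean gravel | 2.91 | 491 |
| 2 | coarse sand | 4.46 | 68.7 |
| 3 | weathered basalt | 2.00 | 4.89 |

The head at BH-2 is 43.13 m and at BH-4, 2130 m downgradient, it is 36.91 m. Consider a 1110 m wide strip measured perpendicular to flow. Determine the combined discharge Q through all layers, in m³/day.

Flow is parallel to layering, so each bed carries its own Darcy discharge and the transmissivities add.
Σ(K_i·b_i) = 491×2.91 + 68.7×4.46 + 4.89×2.00 = 1745 m²/day.
Hydraulic gradient i = (43.13 − 36.91) / 2130 = 6.22 / 2130 = 0.002920.
Q = Σ(K_i·b_i) · W · i = 1745 × 1110 × 0.002920 = 5656 m³/day.

5660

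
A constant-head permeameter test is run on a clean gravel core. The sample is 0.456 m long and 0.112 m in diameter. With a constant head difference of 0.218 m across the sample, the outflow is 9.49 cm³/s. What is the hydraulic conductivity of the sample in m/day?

174

Cross-sectional area A = π·(d/2)² = π × (0.112/2)² = 0.009852 m².
Convert discharge: 9.49 cm³/s = 9.490e-06 m³/s.
Darcy's law rearranged: K = Q·L / (A·Δh) = 9.490e-06 × 0.456 / (0.009852 × 0.218) = 0.002015 m/s = 174.1 m/day.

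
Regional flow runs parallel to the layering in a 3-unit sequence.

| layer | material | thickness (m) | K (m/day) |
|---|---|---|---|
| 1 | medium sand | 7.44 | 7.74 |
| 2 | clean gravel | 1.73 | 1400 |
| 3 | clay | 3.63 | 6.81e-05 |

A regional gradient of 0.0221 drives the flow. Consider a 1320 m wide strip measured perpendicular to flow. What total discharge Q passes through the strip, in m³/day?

Flow is parallel to layering, so each bed carries its own Darcy discharge and the transmissivities add.
Σ(K_i·b_i) = 7.74×7.44 + 1400×1.73 + 6.81e-05×3.63 = 2480 m²/day.
Hydraulic gradient i = 0.0221.
Q = Σ(K_i·b_i) · W · i = 2480 × 1320 × 0.02210 = 72334 m³/day.

72300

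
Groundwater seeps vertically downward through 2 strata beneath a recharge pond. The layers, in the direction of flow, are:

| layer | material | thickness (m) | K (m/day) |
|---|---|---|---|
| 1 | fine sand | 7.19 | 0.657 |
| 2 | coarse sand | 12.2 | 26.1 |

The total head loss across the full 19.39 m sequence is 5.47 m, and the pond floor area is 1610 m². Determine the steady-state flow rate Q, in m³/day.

772

Flow is perpendicular to layering, so the layers act in series and the equivalent K is the thickness-weighted harmonic mean.
Total thickness L = 7.19 + 12.2 = 19.39 m.
Σ(b_i/K_i) = 7.19/0.657 + 12.2/26.1 = 11.41 d.
K_eq = L / Σ(b_i/K_i) = 19.39 / 11.41 = 1.699 m/day.
Q = K_eq · A · (Δh/L) = 1.699 × 1610 × (5.47/19.39) = 771.8 m³/day.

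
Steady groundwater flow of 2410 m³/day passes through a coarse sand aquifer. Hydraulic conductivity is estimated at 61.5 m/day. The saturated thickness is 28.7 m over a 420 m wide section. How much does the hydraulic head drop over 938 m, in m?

Cross-sectional area A = 420 × 28.7 = 12054 m².
From Q = K·A·i, i = Q / (K·A) = 2410 / (61.50 × 12054) = 0.003251.
Head loss Δh = i · L = 0.003251 × 938 = 3.049 m.

3.05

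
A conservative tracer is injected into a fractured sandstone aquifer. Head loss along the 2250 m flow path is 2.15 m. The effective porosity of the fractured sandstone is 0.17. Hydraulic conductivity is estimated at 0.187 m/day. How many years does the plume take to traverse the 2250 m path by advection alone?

5860

Hydraulic gradient i = Δh / L = 2.15 / 2250 = 0.0009556.
Darcy flux q = K · i = 0.1870 × 0.0009556 = 0.0001787 m/day.
Seepage velocity v = q / n_e = 0.0001787 / 0.17 = 0.001051 m/day.
Travel time t = L / v = 2250 / 0.001051 = 2.141e+06 days = 5861 years.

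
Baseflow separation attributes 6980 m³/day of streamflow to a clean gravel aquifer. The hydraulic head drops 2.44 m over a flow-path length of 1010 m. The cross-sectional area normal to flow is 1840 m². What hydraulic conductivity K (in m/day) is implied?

1570

Hydraulic gradient i = Δh / L = 2.44 / 1010 = 0.002416.
From Q = K·A·i, K = Q / (A·i) = 6980 / (1840 × 0.002416) = 1570 m/day.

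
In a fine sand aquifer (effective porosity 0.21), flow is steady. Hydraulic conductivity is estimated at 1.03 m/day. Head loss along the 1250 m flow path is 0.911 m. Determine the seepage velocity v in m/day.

Hydraulic gradient i = Δh / L = 0.911 / 1250 = 0.0007288.
Darcy flux q = K · i = 1.030 × 0.0007288 = 0.0007507 m/day.
Seepage velocity v = q / n_e = 0.0007507 / 0.21 = 0.003575 m/day.

0.00357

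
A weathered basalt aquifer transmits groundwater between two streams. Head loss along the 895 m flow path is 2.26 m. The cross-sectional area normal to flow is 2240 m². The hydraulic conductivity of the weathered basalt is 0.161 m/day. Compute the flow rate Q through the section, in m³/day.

Hydraulic gradient i = Δh / L = 2.26 / 895 = 0.002525.
Darcy's law: Q = K · A · i = 0.1610 × 2240 × 0.002525 = 0.9107 m³/day.

0.911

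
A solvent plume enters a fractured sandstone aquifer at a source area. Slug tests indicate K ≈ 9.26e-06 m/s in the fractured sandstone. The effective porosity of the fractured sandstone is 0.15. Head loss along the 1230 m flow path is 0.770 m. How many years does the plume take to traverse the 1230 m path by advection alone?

1010

Convert K: 9.26e-06 m/s × 86400 = 0.8001 m/day.
Hydraulic gradient i = Δh / L = 0.770 / 1230 = 0.0006260.
Darcy flux q = K · i = 0.8001 × 0.0006260 = 0.0005009 m/day.
Seepage velocity v = q / n_e = 0.0005009 / 0.15 = 0.003339 m/day.
Travel time t = L / v = 1230 / 0.003339 = 3.684e+05 days = 1009 years.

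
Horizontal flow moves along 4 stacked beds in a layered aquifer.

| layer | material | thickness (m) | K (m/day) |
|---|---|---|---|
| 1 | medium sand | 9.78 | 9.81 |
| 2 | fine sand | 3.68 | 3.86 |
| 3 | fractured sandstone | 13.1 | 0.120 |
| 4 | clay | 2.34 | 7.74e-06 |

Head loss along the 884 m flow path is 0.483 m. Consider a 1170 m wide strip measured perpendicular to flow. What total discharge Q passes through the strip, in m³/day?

Flow is parallel to layering, so each bed carries its own Darcy discharge and the transmissivities add.
Σ(K_i·b_i) = 9.81×9.78 + 3.86×3.68 + 0.120×13.1 + 7.74e-06×2.34 = 111.7 m²/day.
Hydraulic gradient i = Δh / L = 0.483 / 884 = 0.0005464.
Q = Σ(K_i·b_i) · W · i = 111.7 × 1170 × 0.0005464 = 71.42 m³/day.

71.4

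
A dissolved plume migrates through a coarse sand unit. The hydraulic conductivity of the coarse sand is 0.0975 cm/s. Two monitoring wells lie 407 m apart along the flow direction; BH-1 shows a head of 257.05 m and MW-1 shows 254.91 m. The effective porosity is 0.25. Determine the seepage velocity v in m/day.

Convert K: 0.0975 cm/s × 864 = 84.24 m/day.
Hydraulic gradient i = (257.05 − 254.91) / 407 = 2.14 / 407 = 0.005258.
Darcy flux q = K · i = 84.24 × 0.005258 = 0.4429 m/day.
Seepage velocity v = q / n_e = 0.4429 / 0.25 = 1.772 m/day.

1.77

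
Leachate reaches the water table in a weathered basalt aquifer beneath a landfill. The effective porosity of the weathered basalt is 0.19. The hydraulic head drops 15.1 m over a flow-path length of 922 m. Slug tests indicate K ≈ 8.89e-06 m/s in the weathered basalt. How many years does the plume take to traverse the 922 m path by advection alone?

38.1

Convert K: 8.89e-06 m/s × 86400 = 0.7681 m/day.
Hydraulic gradient i = Δh / L = 15.1 / 922 = 0.01638.
Darcy flux q = K · i = 0.7681 × 0.01638 = 0.01258 m/day.
Seepage velocity v = q / n_e = 0.01258 / 0.19 = 0.06621 m/day.
Travel time t = L / v = 922 / 0.06621 = 13926 days = 38.13 years.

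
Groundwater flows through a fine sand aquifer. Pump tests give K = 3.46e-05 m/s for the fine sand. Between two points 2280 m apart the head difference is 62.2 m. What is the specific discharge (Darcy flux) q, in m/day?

Convert K: 3.46e-05 m/s × 86400 = 2.989 m/day.
Hydraulic gradient i = Δh / L = 62.2 / 2280 = 0.02728.
Specific discharge q = K · i = 2.989 × 0.02728 = 0.08155 m/day.

0.0816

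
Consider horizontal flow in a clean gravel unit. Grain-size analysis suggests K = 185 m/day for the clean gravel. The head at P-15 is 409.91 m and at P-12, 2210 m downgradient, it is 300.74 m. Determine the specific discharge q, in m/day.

9.14

Hydraulic gradient i = (409.91 − 300.74) / 2210 = 109.17 / 2210 = 0.04940.
Specific discharge q = K · i = 185.0 × 0.04940 = 9.139 m/day.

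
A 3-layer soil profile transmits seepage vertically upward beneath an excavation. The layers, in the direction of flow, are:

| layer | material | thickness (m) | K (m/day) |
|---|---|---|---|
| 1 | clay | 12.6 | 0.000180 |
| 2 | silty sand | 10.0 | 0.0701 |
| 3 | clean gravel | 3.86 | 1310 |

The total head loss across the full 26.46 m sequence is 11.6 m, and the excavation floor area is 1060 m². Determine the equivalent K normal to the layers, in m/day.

Flow is perpendicular to layering, so the layers act in series and the equivalent K is the thickness-weighted harmonic mean.
Total thickness L = 12.6 + 10.0 + 3.86 = 26.46 m.
Σ(b_i/K_i) = 12.6/0.000180 + 10.0/0.0701 + 3.86/1310 = 70143 d.
K_eq = L / Σ(b_i/K_i) = 26.46 / 70143 = 0.0003772 m/day.

0.000377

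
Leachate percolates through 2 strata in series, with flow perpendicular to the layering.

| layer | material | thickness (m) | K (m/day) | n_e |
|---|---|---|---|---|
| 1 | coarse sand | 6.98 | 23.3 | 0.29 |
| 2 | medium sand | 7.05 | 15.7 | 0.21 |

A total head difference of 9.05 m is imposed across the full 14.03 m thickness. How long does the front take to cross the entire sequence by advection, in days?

With flow normal to the layers, continuity requires the same specific discharge q through every layer.
Σ(b_i/K_i) = 6.98/23.3 + 7.05/15.7 = 0.7486 d.
q = Δh / Σ(b_i/K_i) = 9.05 / 0.7486 = 12.09 m/day.
In each layer the seepage velocity is v_i = q/n_i, so the layer transit time is t_i = b_i·n_i / q:
  layer 1 (coarse sand): t_1 = 6.98 × 0.29 / 12.09 = 0.1674 d
  layer 2 (medium sand): t_2 = 7.05 × 0.21 / 12.09 = 0.1225 d
Total t = Σ t_i = 0.2899 days.

0.290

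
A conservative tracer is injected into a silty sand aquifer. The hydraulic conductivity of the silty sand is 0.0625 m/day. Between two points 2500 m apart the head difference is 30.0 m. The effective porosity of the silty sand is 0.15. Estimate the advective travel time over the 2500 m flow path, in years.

1370

Hydraulic gradient i = Δh / L = 30.0 / 2500 = 0.01200.
Darcy flux q = K · i = 0.06250 × 0.01200 = 0.0007500 m/day.
Seepage velocity v = q / n_e = 0.0007500 / 0.15 = 0.005000 m/day.
Travel time t = L / v = 2500 / 0.005000 = 5.000e+05 days = 1369 years.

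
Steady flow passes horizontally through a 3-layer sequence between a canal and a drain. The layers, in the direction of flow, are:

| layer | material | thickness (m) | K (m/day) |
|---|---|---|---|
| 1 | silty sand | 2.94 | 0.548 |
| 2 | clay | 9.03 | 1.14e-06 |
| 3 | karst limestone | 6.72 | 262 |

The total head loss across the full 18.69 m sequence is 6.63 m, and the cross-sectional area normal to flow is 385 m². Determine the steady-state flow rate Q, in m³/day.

Flow is perpendicular to layering, so the layers act in series and the equivalent K is the thickness-weighted harmonic mean.
Total thickness L = 2.94 + 9.03 + 6.72 = 18.69 m.
Σ(b_i/K_i) = 2.94/0.548 + 9.03/1.14e-06 + 6.72/262 = 7.921e+06 d.
K_eq = L / Σ(b_i/K_i) = 18.69 / 7.921e+06 = 2.360e-06 m/day.
Q = K_eq · A · (Δh/L) = 2.360e-06 × 385 × (6.63/18.69) = 0.0003222 m³/day.

0.000322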